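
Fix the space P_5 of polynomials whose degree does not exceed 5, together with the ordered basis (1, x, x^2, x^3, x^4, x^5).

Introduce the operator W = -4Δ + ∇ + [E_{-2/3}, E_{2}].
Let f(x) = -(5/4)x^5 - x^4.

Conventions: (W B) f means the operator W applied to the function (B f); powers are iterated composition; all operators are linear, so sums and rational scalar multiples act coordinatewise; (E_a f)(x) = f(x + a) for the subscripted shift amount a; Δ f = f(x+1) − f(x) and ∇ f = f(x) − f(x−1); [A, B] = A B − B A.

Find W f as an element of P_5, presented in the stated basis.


g(x) = (75/4)x^4 + (149/2)x^3 + (135/2)x^2 + (173/4)x + 35/4

Δ f = -(25/4)x^4 - (33/2)x^3 - (37/2)x^2 - (41/4)x - 9/4
(-4Δ) f = 25x^4 + 66x^3 + 74x^2 + 41x + 9
∇ f = -(25/4)x^4 + (17/2)x^3 - (13/2)x^2 + (9/4)x - 1/4
E_{2} f = -(5/4)x^5 - (27/2)x^4 - 58x^3 - 124x^2 - 132x - 56
E_{-2/3} E_{2} f = -(5/4)x^5 - (28/3)x^4 - (248/9)x^3 - (1088/27)x^2 - (2368/81)x - 2048/243
E_{-2/3} f = -(5/4)x^5 + (19/6)x^4 - (26/9)x^3 + (28/27)x^2 - (4/81)x - 8/243
E_{2} E_{-2/3} f = -(5/4)x^5 - (28/3)x^4 - (248/9)x^3 - (1088/27)x^2 - (2368/81)x - 2048/243
[E_{-2/3}, E_{2}] f = 0
(-4Δ + ∇ + [E_{-2/3}, E_{2}]) f = (75/4)x^4 + (149/2)x^3 + (135/2)x^2 + (173/4)x + 35/4


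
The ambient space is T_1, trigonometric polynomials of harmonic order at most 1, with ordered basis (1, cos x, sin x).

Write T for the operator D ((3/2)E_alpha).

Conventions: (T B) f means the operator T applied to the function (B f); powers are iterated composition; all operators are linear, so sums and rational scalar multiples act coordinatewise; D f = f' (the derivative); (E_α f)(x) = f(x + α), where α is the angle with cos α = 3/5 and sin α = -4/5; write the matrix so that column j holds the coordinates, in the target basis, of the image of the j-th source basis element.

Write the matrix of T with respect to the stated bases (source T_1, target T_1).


image of 1: 0
image of cos x: (6/5)cos x - (9/10)sin x
image of sin x: (9/10)cos x + (6/5)sin x
each image's coordinates form column j of the matrix

the matrix is [[0, 0, 0]; [0, 6/5, 9/10]; [0, -9/10, 6/5]] (rows listed top to bottom)


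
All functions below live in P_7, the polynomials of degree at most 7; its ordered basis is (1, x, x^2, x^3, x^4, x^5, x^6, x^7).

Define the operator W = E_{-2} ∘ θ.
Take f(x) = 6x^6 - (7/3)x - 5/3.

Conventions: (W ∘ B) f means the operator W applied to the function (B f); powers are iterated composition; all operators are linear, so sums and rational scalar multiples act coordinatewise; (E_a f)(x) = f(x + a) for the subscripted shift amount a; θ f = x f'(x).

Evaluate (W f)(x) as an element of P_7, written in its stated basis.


g(x) = 36x^6 - 432x^5 + 2160x^4 - 5760x^3 + 8640x^2 - (20743/3)x + 6926/3

θ f = 36x^6 - (7/3)x
E_{-2} θ f = 36x^6 - 432x^5 + 2160x^4 - 5760x^3 + 8640x^2 - (20743/3)x + 6926/3


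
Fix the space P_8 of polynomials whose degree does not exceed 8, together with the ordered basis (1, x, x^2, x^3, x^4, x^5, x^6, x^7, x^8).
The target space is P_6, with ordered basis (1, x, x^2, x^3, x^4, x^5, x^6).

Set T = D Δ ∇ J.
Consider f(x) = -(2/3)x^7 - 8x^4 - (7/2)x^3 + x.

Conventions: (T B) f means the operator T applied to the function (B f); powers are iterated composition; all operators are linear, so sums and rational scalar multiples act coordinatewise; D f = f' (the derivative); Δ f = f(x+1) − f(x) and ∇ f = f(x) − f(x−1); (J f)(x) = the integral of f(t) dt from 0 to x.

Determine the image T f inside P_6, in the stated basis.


the result is g(x) = -28x^5 - (140/3)x^3 - 96x^2 - (91/3)x - 16

J f = -(1/12)x^8 - (8/5)x^5 - (7/8)x^4 + (1/2)x^2
∇ J f = -(2/3)x^7 + (7/3)x^6 - (14/3)x^5 - (13/6)x^4 + (47/6)x^3 - (101/12)x^2 + (29/6)x - 137/120
Δ ∇ J f = -(14/3)x^6 - (35/3)x^4 - 32x^3 - (91/6)x^2 - 16x - 11/12
D (Δ ∇) J f = -28x^5 - (140/3)x^3 - 96x^2 - (91/3)x - 16


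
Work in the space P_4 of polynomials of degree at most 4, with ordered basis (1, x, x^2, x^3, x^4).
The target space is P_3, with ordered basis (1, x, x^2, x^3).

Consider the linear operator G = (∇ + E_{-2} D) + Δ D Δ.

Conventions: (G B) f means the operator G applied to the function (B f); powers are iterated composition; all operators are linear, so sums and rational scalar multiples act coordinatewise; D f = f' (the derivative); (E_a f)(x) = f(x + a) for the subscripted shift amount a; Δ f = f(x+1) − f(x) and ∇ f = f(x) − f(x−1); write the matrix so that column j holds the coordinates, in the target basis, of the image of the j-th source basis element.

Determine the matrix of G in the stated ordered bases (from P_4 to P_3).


image of 1: 0
image of x: 2
image of x^2: 4x - 5
image of x^3: 6x^2 - 15x + 19
image of x^4: 8x^3 - 30x^2 + 76x - 9
each image's coordinates form column j of the matrix

the matrix is [[0, 2, -5, 19, -9]; [0, 0, 4, -15, 76]; [0, 0, 0, 6, -30]; [0, 0, 0, 0, 8]] (rows listed top to bottom)


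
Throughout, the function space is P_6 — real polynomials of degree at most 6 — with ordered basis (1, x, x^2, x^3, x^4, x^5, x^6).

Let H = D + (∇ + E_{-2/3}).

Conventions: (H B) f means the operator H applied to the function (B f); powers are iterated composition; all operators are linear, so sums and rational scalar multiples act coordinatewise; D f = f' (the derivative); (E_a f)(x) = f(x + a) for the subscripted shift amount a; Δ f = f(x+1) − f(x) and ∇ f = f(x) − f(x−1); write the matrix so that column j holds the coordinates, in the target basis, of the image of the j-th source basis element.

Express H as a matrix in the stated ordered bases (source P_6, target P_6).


the matrix is [[1, 4/3, -5/9, 19/27, -65/81, 211/243, -665/729]; [0, 1, 8/3, -5/3, 76/27, -325/81, 422/81]; [0, 0, 1, 4, -10/3, 190/27, -325/27]; [0, 0, 0, 1, 16/3, -50/9, 380/27]; [0, 0, 0, 0, 1, 20/3, -25/3]; [0, 0, 0, 0, 0, 1, 8]; [0, 0, 0, 0, 0, 0, 1]] (rows listed top to bottom)

image of 1: 1
image of x: x + 4/3
image of x^2: x^2 + (8/3)x - 5/9
image of x^3: x^3 + 4x^2 - (5/3)x + 19/27
image of x^4: x^4 + (16/3)x^3 - (10/3)x^2 + (76/27)x - 65/81
image of x^5: x^5 + (20/3)x^4 - (50/9)x^3 + (190/27)x^2 - (325/81)x + 211/243
image of x^6: x^6 + 8x^5 - (25/3)x^4 + (380/27)x^3 - (325/27)x^2 + (422/81)x - 665/729
each image's coordinates form column j of the matrix


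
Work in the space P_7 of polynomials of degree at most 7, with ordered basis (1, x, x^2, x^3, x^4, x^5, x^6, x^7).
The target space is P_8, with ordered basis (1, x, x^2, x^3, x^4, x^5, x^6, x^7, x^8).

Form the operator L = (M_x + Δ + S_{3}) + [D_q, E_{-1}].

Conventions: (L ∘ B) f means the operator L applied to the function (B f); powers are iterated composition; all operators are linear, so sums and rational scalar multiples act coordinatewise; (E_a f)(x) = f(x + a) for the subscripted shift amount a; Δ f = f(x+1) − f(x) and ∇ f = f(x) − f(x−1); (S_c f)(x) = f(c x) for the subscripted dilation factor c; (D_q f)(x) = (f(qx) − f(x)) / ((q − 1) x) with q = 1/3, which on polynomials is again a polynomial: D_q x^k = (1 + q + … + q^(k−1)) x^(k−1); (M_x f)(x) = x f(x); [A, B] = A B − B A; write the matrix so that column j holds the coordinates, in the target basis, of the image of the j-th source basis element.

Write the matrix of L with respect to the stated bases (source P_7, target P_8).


the matrix is [[1, 1, 1/3, 23/9, -41/27, 365/81, -851/243, 4739/729]; [1, 3, 2, 17/9, 68/9, -191/81, 4498/243, -2917/243]; [0, 1, 9, 3, 14/3, 418/27, 265/243, 11923/243]; [0, 0, 1, 27, 4, 694/81, 6620/243, 9575/729]; [0, 0, 0, 1, 81, 5, 3287/243, 10663/243]; [0, 0, 0, 0, 1, 243, 6, 4741/243]; [0, 0, 0, 0, 0, 1, 729, 7]; [0, 0, 0, 0, 0, 0, 1, 2187]; [0, 0, 0, 0, 0, 0, 0, 1]] (rows listed top to bottom)

image of 1: x + 1
image of x: x^2 + 3x + 1
image of x^2: x^3 + 9x^2 + 2x + 1/3
image of x^3: x^4 + 27x^3 + 3x^2 + (17/9)x + 23/9
image of x^4: x^5 + 81x^4 + 4x^3 + (14/3)x^2 + (68/9)x - 41/27
image of x^5: x^6 + 243x^5 + 5x^4 + (694/81)x^3 + (418/27)x^2 - (191/81)x + 365/81
image of x^6: x^7 + 729x^6 + 6x^5 + (3287/243)x^4 + (6620/243)x^3 + (265/243)x^2 + (4498/243)x - 851/243
image of x^7: x^8 + 2187x^7 + 7x^6 + (4741/243)x^5 + (10663/243)x^4 + (9575/729)x^3 + (11923/243)x^2 - (2917/243)x + 4739/729
each image's coordinates form column j of the matrix


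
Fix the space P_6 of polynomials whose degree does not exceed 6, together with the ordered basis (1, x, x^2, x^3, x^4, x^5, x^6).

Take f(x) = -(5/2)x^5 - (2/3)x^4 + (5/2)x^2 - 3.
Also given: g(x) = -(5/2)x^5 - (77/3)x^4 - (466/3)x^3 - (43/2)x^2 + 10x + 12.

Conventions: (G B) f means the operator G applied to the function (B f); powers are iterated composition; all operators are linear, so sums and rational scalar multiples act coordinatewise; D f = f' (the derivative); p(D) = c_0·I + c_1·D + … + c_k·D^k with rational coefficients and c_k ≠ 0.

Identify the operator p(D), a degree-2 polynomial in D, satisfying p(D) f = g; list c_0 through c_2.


D^0 f = -(5/2)x^5 - (2/3)x^4 + (5/2)x^2 - 3
D^1 f = -(25/2)x^4 - (8/3)x^3 + 5x
D^2 f = -50x^3 - 8x^2 + 5
matching coefficients of g against c_0 f + c_1 Df + … from the top degree down determines the c_i
solution: c_0 = 1, c_1 = 2, c_2 = 3

p(D) = I + 2·D + 3·D^2, i.e. c_0 = 1, c_1 = 2, c_2 = 3


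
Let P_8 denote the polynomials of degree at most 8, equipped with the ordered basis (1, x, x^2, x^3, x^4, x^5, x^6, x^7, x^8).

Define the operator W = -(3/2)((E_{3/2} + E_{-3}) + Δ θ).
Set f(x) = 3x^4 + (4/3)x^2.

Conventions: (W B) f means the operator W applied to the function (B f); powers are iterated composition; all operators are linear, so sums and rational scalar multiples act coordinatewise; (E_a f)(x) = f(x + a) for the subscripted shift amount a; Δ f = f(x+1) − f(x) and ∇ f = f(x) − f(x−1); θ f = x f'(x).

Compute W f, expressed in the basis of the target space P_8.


g(x) = -9x^4 - 45x^3 - (1663/4)x^2 + (1405/4)x - 13817/32

E_{3/2} f = 3x^4 + 18x^3 + (251/6)x^2 + (89/2)x + 291/16
E_{-3} f = 3x^4 - 36x^3 + (490/3)x^2 - 332x + 255
(E_{3/2} + E_{-3}) f = 6x^4 - 18x^3 + (1231/6)x^2 - (575/2)x + 4371/16
θ f = 12x^4 + (8/3)x^2
Δ θ f = 48x^3 + 72x^2 + (160/3)x + 44/3
((E_{3/2} + E_{-3}) + Δ θ) f = 6x^4 + 30x^3 + (1663/6)x^2 - (1405/6)x + 13817/48
(-(3/2)((E_{3/2} + E_{-3}) + Δ θ)) f = -9x^4 - 45x^3 - (1663/4)x^2 + (1405/4)x - 13817/32


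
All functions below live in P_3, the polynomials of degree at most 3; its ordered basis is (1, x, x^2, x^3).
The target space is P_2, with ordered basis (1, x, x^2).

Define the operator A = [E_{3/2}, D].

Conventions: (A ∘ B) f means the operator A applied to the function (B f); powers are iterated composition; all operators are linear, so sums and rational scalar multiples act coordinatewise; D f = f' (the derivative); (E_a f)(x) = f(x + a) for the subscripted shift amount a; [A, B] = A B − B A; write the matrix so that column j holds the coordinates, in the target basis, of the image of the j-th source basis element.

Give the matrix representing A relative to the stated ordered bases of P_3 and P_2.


image of 1: 0
image of x: 0
image of x^2: 0
image of x^3: 0
each image's coordinates form column j of the matrix

the matrix is [[0, 0, 0, 0]; [0, 0, 0, 0]; [0, 0, 0, 0]] (rows listed top to bottom)


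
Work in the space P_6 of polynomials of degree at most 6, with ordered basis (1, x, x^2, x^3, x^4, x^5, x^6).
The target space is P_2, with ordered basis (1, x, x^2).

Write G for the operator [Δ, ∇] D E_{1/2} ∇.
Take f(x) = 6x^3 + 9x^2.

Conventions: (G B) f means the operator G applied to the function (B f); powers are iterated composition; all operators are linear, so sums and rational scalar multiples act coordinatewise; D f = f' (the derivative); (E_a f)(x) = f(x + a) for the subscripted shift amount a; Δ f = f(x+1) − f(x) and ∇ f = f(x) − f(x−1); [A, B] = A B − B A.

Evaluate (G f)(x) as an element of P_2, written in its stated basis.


∇ f = 18x^2 - 3
E_{1/2} ∇ f = 18x^2 + 18x + 3/2
D E_{1/2} ∇ f = 36x + 18
∇ (D E_{1/2} ∇) f = 36
Δ ∇ (D E_{1/2} ∇) f = 0
Δ (D E_{1/2} ∇) f = 36
∇ Δ (D E_{1/2} ∇) f = 0
[Δ, ∇] (D E_{1/2} ∇) f = 0

the result is g(x) = 0


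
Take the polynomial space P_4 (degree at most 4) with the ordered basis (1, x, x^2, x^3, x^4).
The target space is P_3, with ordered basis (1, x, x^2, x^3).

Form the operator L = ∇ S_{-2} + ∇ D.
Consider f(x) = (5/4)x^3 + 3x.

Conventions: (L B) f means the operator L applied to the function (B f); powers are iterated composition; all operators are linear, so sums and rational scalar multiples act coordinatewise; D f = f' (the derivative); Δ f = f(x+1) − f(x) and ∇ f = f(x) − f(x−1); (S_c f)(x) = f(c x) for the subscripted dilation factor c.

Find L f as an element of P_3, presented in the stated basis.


the result is g(x) = -30x^2 + (75/2)x - 79/4

S_{-2} f = -10x^3 - 6x
∇ S_{-2} f = -30x^2 + 30x - 16
D f = (15/4)x^2 + 3
∇ D f = (15/2)x - 15/4
(∇ S_{-2} + ∇ D) f = -30x^2 + (75/2)x - 79/4


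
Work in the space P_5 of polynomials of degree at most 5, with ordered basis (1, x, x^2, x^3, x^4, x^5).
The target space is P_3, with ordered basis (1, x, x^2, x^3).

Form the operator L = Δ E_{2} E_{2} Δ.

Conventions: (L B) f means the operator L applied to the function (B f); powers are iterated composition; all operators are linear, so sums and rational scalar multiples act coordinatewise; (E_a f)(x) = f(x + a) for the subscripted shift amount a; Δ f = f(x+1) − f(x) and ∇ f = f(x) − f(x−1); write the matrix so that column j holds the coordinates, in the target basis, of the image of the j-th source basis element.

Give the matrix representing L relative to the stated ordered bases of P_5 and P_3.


the matrix is [[0, 0, 2, 30, 302, 2550]; [0, 0, 0, 6, 120, 1510]; [0, 0, 0, 0, 12, 300]; [0, 0, 0, 0, 0, 20]] (rows listed top to bottom)

image of 1: 0
image of x: 0
image of x^2: 2
image of x^3: 6x + 30
image of x^4: 12x^2 + 120x + 302
image of x^5: 20x^3 + 300x^2 + 1510x + 2550
each image's coordinates form column j of the matrix


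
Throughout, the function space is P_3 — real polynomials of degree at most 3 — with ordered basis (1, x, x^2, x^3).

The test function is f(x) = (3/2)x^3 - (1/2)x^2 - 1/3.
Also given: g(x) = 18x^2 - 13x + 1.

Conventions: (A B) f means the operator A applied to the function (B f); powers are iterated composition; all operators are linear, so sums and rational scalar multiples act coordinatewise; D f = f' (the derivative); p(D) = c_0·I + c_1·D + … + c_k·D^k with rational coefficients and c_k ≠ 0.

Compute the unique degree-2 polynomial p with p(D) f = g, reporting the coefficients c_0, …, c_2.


D^0 f = (3/2)x^3 - (1/2)x^2 - 1/3
D^1 f = (9/2)x^2 - x
D^2 f = 9x - 1
matching coefficients of g against c_0 f + c_1 Df + … from the top degree down determines the c_i
solution: c_0 = 0, c_1 = 4, c_2 = -1

p(D) = 4·D − D^2, i.e. c_0 = 0, c_1 = 4, c_2 = -1


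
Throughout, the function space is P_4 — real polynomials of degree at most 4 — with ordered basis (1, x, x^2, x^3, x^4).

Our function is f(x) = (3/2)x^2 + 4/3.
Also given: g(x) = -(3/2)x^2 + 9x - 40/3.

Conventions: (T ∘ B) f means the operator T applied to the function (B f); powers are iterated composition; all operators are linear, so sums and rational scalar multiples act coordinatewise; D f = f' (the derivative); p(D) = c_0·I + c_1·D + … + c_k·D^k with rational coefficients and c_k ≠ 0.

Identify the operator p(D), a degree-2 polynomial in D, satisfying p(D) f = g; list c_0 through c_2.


D^0 f = (3/2)x^2 + 4/3
D^1 f = 3x
D^2 f = 3
matching coefficients of g against c_0 f + c_1 Df + … from the top degree down determines the c_i
solution: c_0 = -1, c_1 = 3, c_2 = -4

c_0 = -1, c_1 = 3, c_2 = -4


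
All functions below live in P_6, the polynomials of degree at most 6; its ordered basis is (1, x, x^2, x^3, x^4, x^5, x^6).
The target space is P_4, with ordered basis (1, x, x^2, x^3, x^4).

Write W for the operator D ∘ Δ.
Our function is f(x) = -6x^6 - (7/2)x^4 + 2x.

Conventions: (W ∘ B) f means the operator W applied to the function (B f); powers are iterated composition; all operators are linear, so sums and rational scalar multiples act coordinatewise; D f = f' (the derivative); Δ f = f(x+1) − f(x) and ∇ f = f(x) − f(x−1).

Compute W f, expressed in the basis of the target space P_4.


Δ f = -36x^5 - 90x^4 - 134x^3 - 111x^2 - 50x - 15/2
D Δ f = -180x^4 - 360x^3 - 402x^2 - 222x - 50

g(x) = -180x^4 - 360x^3 - 402x^2 - 222x - 50


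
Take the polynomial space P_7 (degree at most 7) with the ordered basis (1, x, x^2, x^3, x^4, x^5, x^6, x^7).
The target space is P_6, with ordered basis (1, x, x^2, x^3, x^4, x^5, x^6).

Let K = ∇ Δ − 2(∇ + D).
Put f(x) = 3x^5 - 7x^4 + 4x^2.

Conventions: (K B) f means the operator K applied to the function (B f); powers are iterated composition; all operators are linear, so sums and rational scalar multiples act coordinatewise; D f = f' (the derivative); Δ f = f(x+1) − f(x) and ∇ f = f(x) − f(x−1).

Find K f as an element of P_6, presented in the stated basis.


Δ f = 15x^4 + 2x^3 - 12x^2 - 5x
∇ Δ f = 60x^3 - 84x^2 + 30x - 6
∇ f = 15x^4 - 58x^3 + 72x^2 - 35x + 6
D f = 15x^4 - 28x^3 + 8x
(∇ + D) f = 30x^4 - 86x^3 + 72x^2 - 27x + 6
(-2(∇ + D)) f = -60x^4 + 172x^3 - 144x^2 + 54x - 12
(∇ Δ − 2(∇ + D)) f = -60x^4 + 232x^3 - 228x^2 + 84x - 18

the result is g(x) = -60x^4 + 232x^3 - 228x^2 + 84x - 18


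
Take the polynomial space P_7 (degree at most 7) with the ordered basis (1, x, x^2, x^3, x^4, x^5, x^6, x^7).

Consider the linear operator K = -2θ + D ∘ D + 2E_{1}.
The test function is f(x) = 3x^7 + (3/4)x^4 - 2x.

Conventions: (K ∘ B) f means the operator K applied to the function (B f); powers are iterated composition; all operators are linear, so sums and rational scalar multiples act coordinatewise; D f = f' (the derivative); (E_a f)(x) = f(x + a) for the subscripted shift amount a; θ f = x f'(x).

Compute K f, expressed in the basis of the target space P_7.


θ f = 21x^7 + 3x^4 - 2x
(-2θ) f = -42x^7 - 6x^4 + 4x
D f = 21x^6 + 3x^3 - 2
D D f = 126x^5 + 9x^2
E_{1} f = 3x^7 + 21x^6 + 63x^5 + (423/4)x^4 + 108x^3 + (135/2)x^2 + 22x + 7/4
(2E_{1}) f = 6x^7 + 42x^6 + 126x^5 + (423/2)x^4 + 216x^3 + 135x^2 + 44x + 7/2
(-2θ + D ∘ D + 2E_{1}) f = -36x^7 + 42x^6 + 252x^5 + (411/2)x^4 + 216x^3 + 144x^2 + 48x + 7/2

g(x) = -36x^7 + 42x^6 + 252x^5 + (411/2)x^4 + 216x^3 + 144x^2 + 48x + 7/2


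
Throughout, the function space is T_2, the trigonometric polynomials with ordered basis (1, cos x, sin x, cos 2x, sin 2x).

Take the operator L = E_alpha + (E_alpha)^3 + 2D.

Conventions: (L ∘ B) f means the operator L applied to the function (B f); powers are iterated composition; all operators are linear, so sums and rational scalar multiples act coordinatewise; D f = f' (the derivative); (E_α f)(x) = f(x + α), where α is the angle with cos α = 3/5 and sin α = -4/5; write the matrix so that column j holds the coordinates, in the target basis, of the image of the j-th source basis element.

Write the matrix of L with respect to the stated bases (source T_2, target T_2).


image of 1: 2
image of cos x: -(42/125)cos x - (106/125)sin x
image of sin x: (106/125)cos x - (42/125)sin x
image of cos 2x: (7378/15625)cos 2x - (57796/15625)sin 2x
image of sin 2x: (57796/15625)cos 2x + (7378/15625)sin 2x
each image's coordinates form column j of the matrix

the matrix is [[2, 0, 0, 0, 0]; [0, -42/125, 106/125, 0, 0]; [0, -106/125, -42/125, 0, 0]; [0, 0, 0, 7378/15625, 57796/15625]; [0, 0, 0, -57796/15625, 7378/15625]] (rows listed top to bottom)


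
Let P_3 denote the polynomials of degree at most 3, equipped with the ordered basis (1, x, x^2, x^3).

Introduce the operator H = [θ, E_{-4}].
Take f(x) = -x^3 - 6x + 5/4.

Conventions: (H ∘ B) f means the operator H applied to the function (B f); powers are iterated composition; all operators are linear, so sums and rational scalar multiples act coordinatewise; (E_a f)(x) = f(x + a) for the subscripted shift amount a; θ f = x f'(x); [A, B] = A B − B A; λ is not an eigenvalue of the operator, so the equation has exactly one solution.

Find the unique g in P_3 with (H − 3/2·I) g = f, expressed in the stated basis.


write g with unknown coordinates in the stated basis and equate coefficients in (H − 3/2·I) g = f
solving from the highest basis element down gives g = (2/3)x^3 + (16/3)x^2 - (92/9)x - 3053/54
check: H g = 8x^2 - (64/3)x - 752/9
so H g − 3/2·g = -x^3 - 6x + 5/4 = f ✓

the result is g(x) = (2/3)x^3 + (16/3)x^2 - (92/9)x - 3053/54


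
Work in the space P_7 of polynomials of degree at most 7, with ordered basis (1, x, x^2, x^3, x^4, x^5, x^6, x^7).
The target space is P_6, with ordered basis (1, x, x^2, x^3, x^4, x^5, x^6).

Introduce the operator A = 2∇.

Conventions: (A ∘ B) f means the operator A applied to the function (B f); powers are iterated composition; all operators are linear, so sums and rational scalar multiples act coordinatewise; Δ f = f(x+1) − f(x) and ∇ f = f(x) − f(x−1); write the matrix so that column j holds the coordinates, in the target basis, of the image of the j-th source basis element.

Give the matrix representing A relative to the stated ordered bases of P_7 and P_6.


the matrix is [[0, 2, -2, 2, -2, 2, -2, 2]; [0, 0, 4, -6, 8, -10, 12, -14]; [0, 0, 0, 6, -12, 20, -30, 42]; [0, 0, 0, 0, 8, -20, 40, -70]; [0, 0, 0, 0, 0, 10, -30, 70]; [0, 0, 0, 0, 0, 0, 12, -42]; [0, 0, 0, 0, 0, 0, 0, 14]] (rows listed top to bottom)

image of 1: 0
image of x: 2
image of x^2: 4x - 2
image of x^3: 6x^2 - 6x + 2
image of x^4: 8x^3 - 12x^2 + 8x - 2
image of x^5: 10x^4 - 20x^3 + 20x^2 - 10x + 2
image of x^6: 12x^5 - 30x^4 + 40x^3 - 30x^2 + 12x - 2
image of x^7: 14x^6 - 42x^5 + 70x^4 - 70x^3 + 42x^2 - 14x + 2
each image's coordinates form column j of the matrix


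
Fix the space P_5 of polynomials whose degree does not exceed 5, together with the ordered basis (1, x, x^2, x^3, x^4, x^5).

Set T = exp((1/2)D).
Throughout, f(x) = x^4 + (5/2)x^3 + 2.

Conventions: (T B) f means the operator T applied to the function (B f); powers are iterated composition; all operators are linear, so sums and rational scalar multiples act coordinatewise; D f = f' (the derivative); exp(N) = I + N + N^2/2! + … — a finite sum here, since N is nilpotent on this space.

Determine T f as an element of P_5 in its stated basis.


order-1 term: 2x^3 + (15/4)x^2
order-2 term: (3/2)x^2 + (15/8)x
order-3 term: (1/2)x + 5/16
order-4 term: 1/16
the series for exp((1/2)D) f terminates at order 4
exp((1/2)D) f = x^4 + (9/2)x^3 + (21/4)x^2 + (19/8)x + 19/8

the result is g(x) = x^4 + (9/2)x^3 + (21/4)x^2 + (19/8)x + 19/8


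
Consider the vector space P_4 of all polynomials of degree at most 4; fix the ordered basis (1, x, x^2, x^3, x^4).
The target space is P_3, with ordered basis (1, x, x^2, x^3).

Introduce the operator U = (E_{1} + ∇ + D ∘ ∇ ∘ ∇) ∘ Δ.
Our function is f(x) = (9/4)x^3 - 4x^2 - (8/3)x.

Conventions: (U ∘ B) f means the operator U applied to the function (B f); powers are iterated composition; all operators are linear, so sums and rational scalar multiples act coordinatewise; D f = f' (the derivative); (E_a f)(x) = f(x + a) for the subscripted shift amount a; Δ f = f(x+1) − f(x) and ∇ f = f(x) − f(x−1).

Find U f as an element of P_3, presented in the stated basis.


the result is g(x) = (27/4)x^2 + (103/4)x - 83/12

Δ f = (27/4)x^2 - (5/4)x - 53/12
E_{1} Δ f = (27/4)x^2 + (49/4)x + 13/12
∇ Δ f = (27/2)x - 8
∇ Δ f = (27/2)x - 8
∇ ∇ Δ f = 27/2
D ∇ ∇ Δ f = 0
(E_{1} + ∇ + D ∘ ∇ ∘ ∇) Δ f = (27/4)x^2 + (103/4)x - 83/12


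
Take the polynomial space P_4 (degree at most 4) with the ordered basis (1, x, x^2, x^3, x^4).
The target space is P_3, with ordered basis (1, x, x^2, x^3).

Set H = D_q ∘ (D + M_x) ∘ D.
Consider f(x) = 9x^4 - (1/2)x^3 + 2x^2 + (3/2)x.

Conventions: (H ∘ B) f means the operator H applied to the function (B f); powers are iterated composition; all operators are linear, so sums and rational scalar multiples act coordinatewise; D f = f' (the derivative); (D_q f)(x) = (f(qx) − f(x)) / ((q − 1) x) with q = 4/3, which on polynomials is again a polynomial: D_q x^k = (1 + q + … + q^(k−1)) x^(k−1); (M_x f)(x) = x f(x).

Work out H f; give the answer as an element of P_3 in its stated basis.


D f = 36x^3 - (3/2)x^2 + 4x + 3/2
D D f = 108x^2 - 3x + 4
M_x D f = 36x^4 - (3/2)x^3 + 4x^2 + (3/2)x
(D + M_x) D f = 36x^4 - (3/2)x^3 + 112x^2 - (3/2)x + 4
D_q (D + M_x) D f = (700/3)x^3 - (37/6)x^2 + (784/3)x - 3/2

the image equals g(x) = (700/3)x^3 - (37/6)x^2 + (784/3)x - 3/2


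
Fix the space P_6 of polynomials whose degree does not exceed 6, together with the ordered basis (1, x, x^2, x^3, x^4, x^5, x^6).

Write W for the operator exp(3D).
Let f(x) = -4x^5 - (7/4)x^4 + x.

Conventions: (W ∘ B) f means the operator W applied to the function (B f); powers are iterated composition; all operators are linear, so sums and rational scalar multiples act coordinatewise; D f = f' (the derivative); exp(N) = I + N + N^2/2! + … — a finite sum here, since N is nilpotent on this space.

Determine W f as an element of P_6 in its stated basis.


order-1 term: -60x^4 - 21x^3 + 3
order-2 term: -360x^3 - (189/2)x^2
order-3 term: -1080x^2 - 189x
order-4 term: -1620x - 567/4
order-5 term: -972
the series for exp(3D) f terminates at order 5
exp(3D) f = -4x^5 - (247/4)x^4 - 381x^3 - (2349/2)x^2 - 1808x - 4443/4

the image equals g(x) = -4x^5 - (247/4)x^4 - 381x^3 - (2349/2)x^2 - 1808x - 4443/4


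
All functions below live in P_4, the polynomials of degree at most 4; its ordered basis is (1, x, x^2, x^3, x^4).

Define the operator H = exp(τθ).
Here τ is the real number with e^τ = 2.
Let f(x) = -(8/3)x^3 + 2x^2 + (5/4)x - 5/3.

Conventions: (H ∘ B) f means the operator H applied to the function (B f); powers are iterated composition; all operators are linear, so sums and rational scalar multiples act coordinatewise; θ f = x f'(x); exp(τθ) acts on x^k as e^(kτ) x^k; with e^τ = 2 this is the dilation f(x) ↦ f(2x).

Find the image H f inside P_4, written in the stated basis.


the image equals g(x) = -(64/3)x^3 + 8x^2 + (5/2)x - 5/3

exp(τθ) x^k = e^(kτ) x^k; with e^τ = 2 this sends x^k to 2^k x^k
x ↦ 2 x
x^2 ↦ 4 x^2
x^3 ↦ 8 x^3
applying this coordinatewise to f: exp(τθ) f = -(64/3)x^3 + 8x^2 + (5/2)x - 5/3


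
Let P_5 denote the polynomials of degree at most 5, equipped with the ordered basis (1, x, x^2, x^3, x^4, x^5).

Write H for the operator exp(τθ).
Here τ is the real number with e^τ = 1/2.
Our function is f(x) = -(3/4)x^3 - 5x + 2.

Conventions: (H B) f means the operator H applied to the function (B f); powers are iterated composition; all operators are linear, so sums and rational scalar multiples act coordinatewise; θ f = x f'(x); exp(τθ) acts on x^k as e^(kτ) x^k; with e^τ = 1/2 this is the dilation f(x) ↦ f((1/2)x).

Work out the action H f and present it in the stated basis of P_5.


the result is g(x) = -(3/32)x^3 - (5/2)x + 2

exp(τθ) x^k = e^(kτ) x^k; with e^τ = 1/2 this sends x^k to (1/2)^k x^k
x ↦ 1/2 x
x^3 ↦ 1/8 x^3
applying this coordinatewise to f: exp(τθ) f = -(3/32)x^3 - (5/2)x + 2


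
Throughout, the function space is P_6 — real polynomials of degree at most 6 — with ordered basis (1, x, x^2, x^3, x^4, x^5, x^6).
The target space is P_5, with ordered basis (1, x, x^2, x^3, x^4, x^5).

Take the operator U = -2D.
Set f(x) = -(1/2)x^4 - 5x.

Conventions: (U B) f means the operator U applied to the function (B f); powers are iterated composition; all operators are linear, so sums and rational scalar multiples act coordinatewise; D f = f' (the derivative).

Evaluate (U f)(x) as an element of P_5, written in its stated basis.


D f = -2x^3 - 5
(-2D) f = 4x^3 + 10

g(x) = 4x^3 + 10


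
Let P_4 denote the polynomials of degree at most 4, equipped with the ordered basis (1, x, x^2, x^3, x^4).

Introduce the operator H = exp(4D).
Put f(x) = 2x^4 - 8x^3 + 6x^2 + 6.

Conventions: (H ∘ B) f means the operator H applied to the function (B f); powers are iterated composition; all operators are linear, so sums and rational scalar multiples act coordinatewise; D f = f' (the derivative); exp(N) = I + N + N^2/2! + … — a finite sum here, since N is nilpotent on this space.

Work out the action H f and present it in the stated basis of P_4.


the result is g(x) = 2x^4 + 24x^3 + 102x^2 + 176x + 102

order-1 term: 32x^3 - 96x^2 + 48x
order-2 term: 192x^2 - 384x + 96
order-3 term: 512x - 512
order-4 term: 512
the series for exp(4D) f terminates at order 4
exp(4D) f = 2x^4 + 24x^3 + 102x^2 + 176x + 102


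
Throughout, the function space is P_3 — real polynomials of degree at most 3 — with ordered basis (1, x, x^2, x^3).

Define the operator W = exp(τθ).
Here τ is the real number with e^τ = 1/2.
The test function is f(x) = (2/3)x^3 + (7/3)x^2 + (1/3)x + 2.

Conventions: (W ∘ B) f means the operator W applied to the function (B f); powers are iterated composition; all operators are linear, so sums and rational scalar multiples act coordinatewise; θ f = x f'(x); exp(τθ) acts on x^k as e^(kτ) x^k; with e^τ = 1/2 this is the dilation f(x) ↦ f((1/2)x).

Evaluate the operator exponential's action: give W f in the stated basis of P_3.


exp(τθ) x^k = e^(kτ) x^k; with e^τ = 1/2 this sends x^k to (1/2)^k x^k
x ↦ 1/2 x
x^2 ↦ 1/4 x^2
x^3 ↦ 1/8 x^3
applying this coordinatewise to f: exp(τθ) f = (1/12)x^3 + (7/12)x^2 + (1/6)x + 2

the image equals g(x) = (1/12)x^3 + (7/12)x^2 + (1/6)x + 2


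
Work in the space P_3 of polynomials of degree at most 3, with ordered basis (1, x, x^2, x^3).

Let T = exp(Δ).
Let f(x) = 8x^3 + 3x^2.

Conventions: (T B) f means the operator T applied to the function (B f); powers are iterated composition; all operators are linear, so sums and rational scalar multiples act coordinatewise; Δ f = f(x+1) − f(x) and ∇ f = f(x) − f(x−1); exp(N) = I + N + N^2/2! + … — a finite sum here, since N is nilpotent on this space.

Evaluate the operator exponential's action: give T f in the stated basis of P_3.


order-1 term: 24x^2 + 30x + 11
order-2 term: 24x + 27
order-3 term: 8
the series for exp(Δ) f terminates at order 3
exp(Δ) f = 8x^3 + 27x^2 + 54x + 46

the result is g(x) = 8x^3 + 27x^2 + 54x + 46


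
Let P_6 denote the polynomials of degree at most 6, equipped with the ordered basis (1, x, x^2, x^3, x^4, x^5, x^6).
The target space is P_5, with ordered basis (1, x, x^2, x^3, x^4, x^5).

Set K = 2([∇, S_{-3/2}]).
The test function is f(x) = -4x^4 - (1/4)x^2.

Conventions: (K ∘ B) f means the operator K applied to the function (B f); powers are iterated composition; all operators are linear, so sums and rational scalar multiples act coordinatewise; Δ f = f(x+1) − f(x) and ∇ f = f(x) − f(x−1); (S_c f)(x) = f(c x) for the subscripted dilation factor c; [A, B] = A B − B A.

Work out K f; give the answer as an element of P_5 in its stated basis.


the result is g(x) = -270x^3 + 135x^2 - (855/4)x + 265/8

S_{-3/2} f = -(81/4)x^4 - (9/16)x^2
∇ S_{-3/2} f = -81x^3 + (243/2)x^2 - (657/8)x + 333/16
∇ f = -16x^3 + 24x^2 - (33/2)x + 17/4
S_{-3/2} ∇ f = 54x^3 + 54x^2 + (99/4)x + 17/4
[∇, S_{-3/2}] f = -135x^3 + (135/2)x^2 - (855/8)x + 265/16
(2([∇, S_{-3/2}])) f = -270x^3 + 135x^2 - (855/4)x + 265/8


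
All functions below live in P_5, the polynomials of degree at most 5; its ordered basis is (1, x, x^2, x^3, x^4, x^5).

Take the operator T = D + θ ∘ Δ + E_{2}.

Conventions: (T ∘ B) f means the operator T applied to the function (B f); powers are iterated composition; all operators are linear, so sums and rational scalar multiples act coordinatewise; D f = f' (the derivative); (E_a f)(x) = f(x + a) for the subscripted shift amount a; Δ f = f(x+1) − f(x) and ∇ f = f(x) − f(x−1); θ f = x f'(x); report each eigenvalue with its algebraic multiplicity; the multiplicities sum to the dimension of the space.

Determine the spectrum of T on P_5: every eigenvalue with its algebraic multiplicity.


λ = 1 (multiplicity 6)

image of 1: 1
image of x: x + 3
image of x^2: x^2 + 8x + 4
image of x^3: x^3 + 15x^2 + 15x + 8
image of x^4: x^4 + 24x^3 + 36x^2 + 36x + 16
image of x^5: x^5 + 35x^4 + 70x^3 + 100x^2 + 85x + 32
the matrix is upper triangular; its diagonal is (1, 1, 1, 1, 1, 1)
for a triangular matrix the eigenvalues are the diagonal entries, with algebraic multiplicity their repetition count


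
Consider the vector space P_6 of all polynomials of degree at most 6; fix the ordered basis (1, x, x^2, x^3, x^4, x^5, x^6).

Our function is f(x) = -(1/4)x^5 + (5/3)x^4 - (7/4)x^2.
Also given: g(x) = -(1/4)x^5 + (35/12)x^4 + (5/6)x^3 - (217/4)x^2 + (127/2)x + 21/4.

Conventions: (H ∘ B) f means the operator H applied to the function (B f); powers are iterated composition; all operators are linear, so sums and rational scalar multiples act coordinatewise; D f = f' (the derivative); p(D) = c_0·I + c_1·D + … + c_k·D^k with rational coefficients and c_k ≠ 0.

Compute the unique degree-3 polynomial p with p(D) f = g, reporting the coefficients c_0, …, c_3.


D^0 f = -(1/4)x^5 + (5/3)x^4 - (7/4)x^2
D^1 f = -(5/4)x^4 + (20/3)x^3 - (7/2)x
D^2 f = -5x^3 + 20x^2 - 7/2
D^3 f = -15x^2 + 40x
matching coefficients of g against c_0 f + c_1 Df + … from the top degree down determines the c_i
solution: c_0 = 1, c_1 = -1, c_2 = -3/2, c_3 = 3/2

c_0 = 1, c_1 = -1, c_2 = -3/2, c_3 = 3/2


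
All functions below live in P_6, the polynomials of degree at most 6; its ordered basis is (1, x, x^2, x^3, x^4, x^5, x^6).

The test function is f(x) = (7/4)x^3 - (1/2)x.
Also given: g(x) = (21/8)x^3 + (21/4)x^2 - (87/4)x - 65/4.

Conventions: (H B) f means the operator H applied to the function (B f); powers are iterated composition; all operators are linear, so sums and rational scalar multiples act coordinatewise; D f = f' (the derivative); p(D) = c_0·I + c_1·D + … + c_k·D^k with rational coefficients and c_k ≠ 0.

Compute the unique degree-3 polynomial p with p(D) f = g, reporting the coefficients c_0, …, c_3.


D^0 f = (7/4)x^3 - (1/2)x
D^1 f = (21/4)x^2 - 1/2
D^2 f = (21/2)x
D^3 f = 21/2
matching coefficients of g against c_0 f + c_1 Df + … from the top degree down determines the c_i
solution: c_0 = 3/2, c_1 = 1, c_2 = -2, c_3 = -3/2

c_0 = 3/2, c_1 = 1, c_2 = -2, c_3 = -3/2


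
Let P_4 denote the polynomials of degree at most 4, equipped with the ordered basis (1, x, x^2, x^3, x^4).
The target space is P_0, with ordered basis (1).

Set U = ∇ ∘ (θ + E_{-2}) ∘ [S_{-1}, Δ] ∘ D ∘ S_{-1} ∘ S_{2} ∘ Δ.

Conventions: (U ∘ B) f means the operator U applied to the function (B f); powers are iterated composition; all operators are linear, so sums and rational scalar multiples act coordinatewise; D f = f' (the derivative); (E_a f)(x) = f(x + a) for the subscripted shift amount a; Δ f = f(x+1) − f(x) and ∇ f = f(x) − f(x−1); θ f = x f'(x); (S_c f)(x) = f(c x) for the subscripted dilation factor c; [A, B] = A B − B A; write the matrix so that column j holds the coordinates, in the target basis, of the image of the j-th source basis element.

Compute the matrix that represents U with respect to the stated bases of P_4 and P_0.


image of 1: 0
image of x: 0
image of x^2: 0
image of x^3: 0
image of x^4: 768
each image's coordinates form column j of the matrix

the matrix is [[0, 0, 0, 0, 768]] (rows listed top to bottom)


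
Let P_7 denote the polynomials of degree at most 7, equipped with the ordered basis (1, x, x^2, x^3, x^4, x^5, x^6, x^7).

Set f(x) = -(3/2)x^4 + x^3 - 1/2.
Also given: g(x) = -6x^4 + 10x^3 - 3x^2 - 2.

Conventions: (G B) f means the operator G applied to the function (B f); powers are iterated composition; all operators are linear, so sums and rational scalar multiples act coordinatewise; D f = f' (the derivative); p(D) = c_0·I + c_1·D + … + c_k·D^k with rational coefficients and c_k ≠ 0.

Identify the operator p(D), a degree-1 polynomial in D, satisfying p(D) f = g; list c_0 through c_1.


p(D) = 4·I − D, i.e. c_0 = 4, c_1 = -1

D^0 f = -(3/2)x^4 + x^3 - 1/2
D^1 f = -6x^3 + 3x^2
matching coefficients of g against c_0 f + c_1 Df + … from the top degree down determines the c_i
solution: c_0 = 4, c_1 = -1


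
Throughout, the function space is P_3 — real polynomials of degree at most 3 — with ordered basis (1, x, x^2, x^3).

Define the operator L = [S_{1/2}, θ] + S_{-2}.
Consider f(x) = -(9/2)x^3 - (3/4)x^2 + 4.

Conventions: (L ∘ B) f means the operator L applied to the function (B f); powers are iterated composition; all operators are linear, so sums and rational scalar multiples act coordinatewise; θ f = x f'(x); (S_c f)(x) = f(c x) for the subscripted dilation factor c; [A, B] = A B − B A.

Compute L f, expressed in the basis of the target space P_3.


the result is g(x) = 36x^3 - 3x^2 + 4

θ f = -(27/2)x^3 - (3/2)x^2
S_{1/2} θ f = -(27/16)x^3 - (3/8)x^2
S_{1/2} f = -(9/16)x^3 - (3/16)x^2 + 4
θ S_{1/2} f = -(27/16)x^3 - (3/8)x^2
[S_{1/2}, θ] f = 0
S_{-2} f = 36x^3 - 3x^2 + 4
([S_{1/2}, θ] + S_{-2}) f = 36x^3 - 3x^2 + 4


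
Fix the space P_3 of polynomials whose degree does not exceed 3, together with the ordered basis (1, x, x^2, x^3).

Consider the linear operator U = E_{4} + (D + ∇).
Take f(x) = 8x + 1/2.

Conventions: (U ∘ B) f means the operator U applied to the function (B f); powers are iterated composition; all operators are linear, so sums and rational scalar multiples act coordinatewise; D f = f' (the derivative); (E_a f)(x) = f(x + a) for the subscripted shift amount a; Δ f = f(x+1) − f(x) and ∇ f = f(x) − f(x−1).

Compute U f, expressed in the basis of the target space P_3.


the result is g(x) = 8x + 97/2

E_{4} f = 8x + 65/2
D f = 8
∇ f = 8
(D + ∇) f = 16
(E_{4} + (D + ∇)) f = 8x + 97/2


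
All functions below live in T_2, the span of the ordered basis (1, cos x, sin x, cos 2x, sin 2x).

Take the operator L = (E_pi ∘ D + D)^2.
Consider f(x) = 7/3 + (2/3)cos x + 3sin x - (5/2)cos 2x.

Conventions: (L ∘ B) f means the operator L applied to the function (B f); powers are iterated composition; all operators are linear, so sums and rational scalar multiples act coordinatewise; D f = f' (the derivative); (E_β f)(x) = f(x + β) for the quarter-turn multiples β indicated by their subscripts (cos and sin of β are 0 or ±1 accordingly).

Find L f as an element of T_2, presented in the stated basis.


the image equals g(x) = 40cos 2x

D f = 3cos x - (2/3)sin x + 5sin 2x
E_pi D f = -3cos x + (2/3)sin x + 5sin 2x
D f = 3cos x - (2/3)sin x + 5sin 2x
(E_pi ∘ D + D) f = 10sin 2x
D (E_pi ∘ D + D) f = 20cos 2x
E_pi D (E_pi ∘ D + D) f = 20cos 2x
D (E_pi ∘ D + D) f = 20cos 2x
(E_pi ∘ D + D) (E_pi ∘ D + D) f = 40cos 2x


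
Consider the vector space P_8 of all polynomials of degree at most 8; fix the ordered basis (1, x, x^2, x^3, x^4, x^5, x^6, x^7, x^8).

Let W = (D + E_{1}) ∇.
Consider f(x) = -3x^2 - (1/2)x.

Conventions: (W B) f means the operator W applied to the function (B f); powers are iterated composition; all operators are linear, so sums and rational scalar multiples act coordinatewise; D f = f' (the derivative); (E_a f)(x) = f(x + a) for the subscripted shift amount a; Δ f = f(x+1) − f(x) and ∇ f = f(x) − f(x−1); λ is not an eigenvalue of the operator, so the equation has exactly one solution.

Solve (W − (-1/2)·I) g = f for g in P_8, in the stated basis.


the image equals g(x) = -6x^2 + 23x - 10

write g with unknown coordinates in the stated basis and equate coefficients in (W − (-1/2)·I) g = f
solving from the highest basis element down gives g = -6x^2 + 23x - 10
check: W g = -12x + 5
so W g − (-1/2)·g = -3x^2 - (1/2)x = f ✓


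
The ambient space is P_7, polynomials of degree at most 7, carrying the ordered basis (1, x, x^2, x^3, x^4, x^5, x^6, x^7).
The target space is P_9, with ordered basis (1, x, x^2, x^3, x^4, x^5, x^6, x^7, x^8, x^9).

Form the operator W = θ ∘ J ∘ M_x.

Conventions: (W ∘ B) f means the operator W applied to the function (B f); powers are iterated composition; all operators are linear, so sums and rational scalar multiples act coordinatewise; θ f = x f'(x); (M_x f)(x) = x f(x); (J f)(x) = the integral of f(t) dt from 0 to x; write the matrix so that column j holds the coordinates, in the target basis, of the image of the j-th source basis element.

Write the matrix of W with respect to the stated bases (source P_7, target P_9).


image of 1: x^2
image of x: x^3
image of x^2: x^4
image of x^3: x^5
image of x^4: x^6
image of x^5: x^7
image of x^6: x^8
image of x^7: x^9
each image's coordinates form column j of the matrix

the matrix is [[0, 0, 0, 0, 0, 0, 0, 0]; [0, 0, 0, 0, 0, 0, 0, 0]; [1, 0, 0, 0, 0, 0, 0, 0]; [0, 1, 0, 0, 0, 0, 0, 0]; [0, 0, 1, 0, 0, 0, 0, 0]; [0, 0, 0, 1, 0, 0, 0, 0]; [0, 0, 0, 0, 1, 0, 0, 0]; [0, 0, 0, 0, 0, 1, 0, 0]; [0, 0, 0, 0, 0, 0, 1, 0]; [0, 0, 0, 0, 0, 0, 0, 1]] (rows listed top to bottom)
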